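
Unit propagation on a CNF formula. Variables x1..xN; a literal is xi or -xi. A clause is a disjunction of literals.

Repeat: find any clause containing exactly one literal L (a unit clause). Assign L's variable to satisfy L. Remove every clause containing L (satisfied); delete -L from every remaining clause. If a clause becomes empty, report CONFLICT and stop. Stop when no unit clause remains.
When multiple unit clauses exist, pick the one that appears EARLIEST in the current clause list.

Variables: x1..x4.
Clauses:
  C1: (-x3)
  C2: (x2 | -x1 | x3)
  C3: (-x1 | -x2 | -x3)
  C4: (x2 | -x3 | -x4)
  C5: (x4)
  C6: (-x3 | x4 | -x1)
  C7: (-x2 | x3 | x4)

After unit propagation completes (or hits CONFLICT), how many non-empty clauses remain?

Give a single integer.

Answer: 1

Derivation:
unit clause [-3] forces x3=F; simplify:
  drop 3 from [2, -1, 3] -> [2, -1]
  drop 3 from [-2, 3, 4] -> [-2, 4]
  satisfied 4 clause(s); 3 remain; assigned so far: [3]
unit clause [4] forces x4=T; simplify:
  satisfied 2 clause(s); 1 remain; assigned so far: [3, 4]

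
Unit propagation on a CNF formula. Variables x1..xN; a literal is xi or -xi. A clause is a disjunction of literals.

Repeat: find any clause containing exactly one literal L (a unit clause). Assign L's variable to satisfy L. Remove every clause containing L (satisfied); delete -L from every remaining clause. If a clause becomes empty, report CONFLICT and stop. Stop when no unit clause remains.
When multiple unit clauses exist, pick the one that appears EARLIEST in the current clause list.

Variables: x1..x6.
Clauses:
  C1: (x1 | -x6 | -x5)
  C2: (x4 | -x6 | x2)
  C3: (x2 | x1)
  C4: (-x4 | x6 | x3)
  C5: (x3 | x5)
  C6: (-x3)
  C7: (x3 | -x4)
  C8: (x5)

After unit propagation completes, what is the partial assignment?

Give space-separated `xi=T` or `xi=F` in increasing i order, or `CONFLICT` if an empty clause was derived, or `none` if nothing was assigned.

unit clause [-3] forces x3=F; simplify:
  drop 3 from [-4, 6, 3] -> [-4, 6]
  drop 3 from [3, 5] -> [5]
  drop 3 from [3, -4] -> [-4]
  satisfied 1 clause(s); 7 remain; assigned so far: [3]
unit clause [5] forces x5=T; simplify:
  drop -5 from [1, -6, -5] -> [1, -6]
  satisfied 2 clause(s); 5 remain; assigned so far: [3, 5]
unit clause [-4] forces x4=F; simplify:
  drop 4 from [4, -6, 2] -> [-6, 2]
  satisfied 2 clause(s); 3 remain; assigned so far: [3, 4, 5]

Answer: x3=F x4=F x5=T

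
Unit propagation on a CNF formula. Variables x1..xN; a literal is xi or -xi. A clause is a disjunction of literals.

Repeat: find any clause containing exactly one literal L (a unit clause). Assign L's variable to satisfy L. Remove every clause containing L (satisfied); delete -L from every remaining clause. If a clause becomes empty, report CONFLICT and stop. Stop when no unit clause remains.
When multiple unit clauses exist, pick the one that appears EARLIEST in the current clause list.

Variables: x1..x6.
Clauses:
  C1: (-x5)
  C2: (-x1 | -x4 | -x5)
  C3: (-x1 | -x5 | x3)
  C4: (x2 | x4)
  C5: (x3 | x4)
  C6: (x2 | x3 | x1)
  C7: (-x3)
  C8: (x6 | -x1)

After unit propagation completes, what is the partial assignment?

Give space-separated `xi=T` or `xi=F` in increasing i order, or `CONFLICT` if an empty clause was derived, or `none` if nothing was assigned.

Answer: x3=F x4=T x5=F

Derivation:
unit clause [-5] forces x5=F; simplify:
  satisfied 3 clause(s); 5 remain; assigned so far: [5]
unit clause [-3] forces x3=F; simplify:
  drop 3 from [3, 4] -> [4]
  drop 3 from [2, 3, 1] -> [2, 1]
  satisfied 1 clause(s); 4 remain; assigned so far: [3, 5]
unit clause [4] forces x4=T; simplify:
  satisfied 2 clause(s); 2 remain; assigned so far: [3, 4, 5]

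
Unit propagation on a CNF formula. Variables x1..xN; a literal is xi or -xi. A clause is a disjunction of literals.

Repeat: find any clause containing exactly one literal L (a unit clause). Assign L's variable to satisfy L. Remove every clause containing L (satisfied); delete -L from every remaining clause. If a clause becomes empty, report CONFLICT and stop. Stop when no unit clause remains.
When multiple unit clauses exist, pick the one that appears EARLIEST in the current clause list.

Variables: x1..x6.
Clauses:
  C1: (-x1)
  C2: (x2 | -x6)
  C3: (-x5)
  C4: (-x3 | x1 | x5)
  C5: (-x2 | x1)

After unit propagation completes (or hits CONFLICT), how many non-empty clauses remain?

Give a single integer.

unit clause [-1] forces x1=F; simplify:
  drop 1 from [-3, 1, 5] -> [-3, 5]
  drop 1 from [-2, 1] -> [-2]
  satisfied 1 clause(s); 4 remain; assigned so far: [1]
unit clause [-5] forces x5=F; simplify:
  drop 5 from [-3, 5] -> [-3]
  satisfied 1 clause(s); 3 remain; assigned so far: [1, 5]
unit clause [-3] forces x3=F; simplify:
  satisfied 1 clause(s); 2 remain; assigned so far: [1, 3, 5]
unit clause [-2] forces x2=F; simplify:
  drop 2 from [2, -6] -> [-6]
  satisfied 1 clause(s); 1 remain; assigned so far: [1, 2, 3, 5]
unit clause [-6] forces x6=F; simplify:
  satisfied 1 clause(s); 0 remain; assigned so far: [1, 2, 3, 5, 6]

Answer: 0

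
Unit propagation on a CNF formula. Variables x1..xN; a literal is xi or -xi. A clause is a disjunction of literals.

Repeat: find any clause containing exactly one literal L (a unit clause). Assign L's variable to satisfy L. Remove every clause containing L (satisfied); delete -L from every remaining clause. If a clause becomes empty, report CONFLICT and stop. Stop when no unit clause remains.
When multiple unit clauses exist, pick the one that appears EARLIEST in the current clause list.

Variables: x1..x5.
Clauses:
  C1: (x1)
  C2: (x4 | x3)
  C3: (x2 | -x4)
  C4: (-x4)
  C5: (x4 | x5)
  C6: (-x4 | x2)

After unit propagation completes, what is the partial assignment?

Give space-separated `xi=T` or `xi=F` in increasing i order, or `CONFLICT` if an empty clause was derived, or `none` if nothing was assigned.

unit clause [1] forces x1=T; simplify:
  satisfied 1 clause(s); 5 remain; assigned so far: [1]
unit clause [-4] forces x4=F; simplify:
  drop 4 from [4, 3] -> [3]
  drop 4 from [4, 5] -> [5]
  satisfied 3 clause(s); 2 remain; assigned so far: [1, 4]
unit clause [3] forces x3=T; simplify:
  satisfied 1 clause(s); 1 remain; assigned so far: [1, 3, 4]
unit clause [5] forces x5=T; simplify:
  satisfied 1 clause(s); 0 remain; assigned so far: [1, 3, 4, 5]

Answer: x1=T x3=T x4=F x5=T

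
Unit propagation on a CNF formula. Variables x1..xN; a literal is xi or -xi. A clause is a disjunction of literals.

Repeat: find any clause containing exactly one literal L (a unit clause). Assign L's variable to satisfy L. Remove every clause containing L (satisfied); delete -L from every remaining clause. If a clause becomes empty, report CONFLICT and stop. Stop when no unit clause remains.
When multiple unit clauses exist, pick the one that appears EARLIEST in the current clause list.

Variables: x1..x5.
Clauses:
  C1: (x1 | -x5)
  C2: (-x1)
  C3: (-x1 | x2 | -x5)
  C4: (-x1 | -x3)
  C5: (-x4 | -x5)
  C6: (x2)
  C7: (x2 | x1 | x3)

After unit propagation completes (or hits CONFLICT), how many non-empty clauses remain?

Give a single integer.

unit clause [-1] forces x1=F; simplify:
  drop 1 from [1, -5] -> [-5]
  drop 1 from [2, 1, 3] -> [2, 3]
  satisfied 3 clause(s); 4 remain; assigned so far: [1]
unit clause [-5] forces x5=F; simplify:
  satisfied 2 clause(s); 2 remain; assigned so far: [1, 5]
unit clause [2] forces x2=T; simplify:
  satisfied 2 clause(s); 0 remain; assigned so far: [1, 2, 5]

Answer: 0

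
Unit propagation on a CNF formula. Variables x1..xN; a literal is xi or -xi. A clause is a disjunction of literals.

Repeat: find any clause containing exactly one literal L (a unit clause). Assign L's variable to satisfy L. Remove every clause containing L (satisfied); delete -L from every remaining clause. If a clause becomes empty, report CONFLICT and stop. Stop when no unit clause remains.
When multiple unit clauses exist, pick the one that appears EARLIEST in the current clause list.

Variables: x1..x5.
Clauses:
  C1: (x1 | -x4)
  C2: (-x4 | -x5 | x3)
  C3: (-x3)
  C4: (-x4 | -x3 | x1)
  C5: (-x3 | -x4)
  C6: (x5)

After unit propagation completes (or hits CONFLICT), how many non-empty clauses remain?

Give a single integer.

Answer: 0

Derivation:
unit clause [-3] forces x3=F; simplify:
  drop 3 from [-4, -5, 3] -> [-4, -5]
  satisfied 3 clause(s); 3 remain; assigned so far: [3]
unit clause [5] forces x5=T; simplify:
  drop -5 from [-4, -5] -> [-4]
  satisfied 1 clause(s); 2 remain; assigned so far: [3, 5]
unit clause [-4] forces x4=F; simplify:
  satisfied 2 clause(s); 0 remain; assigned so far: [3, 4, 5]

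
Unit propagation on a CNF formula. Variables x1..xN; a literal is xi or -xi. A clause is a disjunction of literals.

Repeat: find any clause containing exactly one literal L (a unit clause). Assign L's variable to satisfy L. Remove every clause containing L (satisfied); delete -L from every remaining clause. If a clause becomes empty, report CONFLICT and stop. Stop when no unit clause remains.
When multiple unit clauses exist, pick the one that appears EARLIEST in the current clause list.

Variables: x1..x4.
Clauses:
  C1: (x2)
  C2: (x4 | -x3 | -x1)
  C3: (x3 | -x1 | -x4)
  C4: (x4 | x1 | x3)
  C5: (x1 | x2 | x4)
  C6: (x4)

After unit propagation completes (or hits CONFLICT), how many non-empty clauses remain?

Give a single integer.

unit clause [2] forces x2=T; simplify:
  satisfied 2 clause(s); 4 remain; assigned so far: [2]
unit clause [4] forces x4=T; simplify:
  drop -4 from [3, -1, -4] -> [3, -1]
  satisfied 3 clause(s); 1 remain; assigned so far: [2, 4]

Answer: 1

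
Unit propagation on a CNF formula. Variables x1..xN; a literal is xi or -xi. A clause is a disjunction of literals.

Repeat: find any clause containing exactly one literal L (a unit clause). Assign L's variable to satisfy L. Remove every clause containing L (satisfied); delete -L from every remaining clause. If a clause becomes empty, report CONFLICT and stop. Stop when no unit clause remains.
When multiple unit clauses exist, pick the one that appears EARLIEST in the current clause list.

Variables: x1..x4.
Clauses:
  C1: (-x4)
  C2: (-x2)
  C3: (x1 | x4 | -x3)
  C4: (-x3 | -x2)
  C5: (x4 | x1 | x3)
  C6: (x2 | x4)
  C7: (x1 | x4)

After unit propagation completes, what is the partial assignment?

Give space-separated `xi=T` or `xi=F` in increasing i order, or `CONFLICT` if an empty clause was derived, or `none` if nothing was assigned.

unit clause [-4] forces x4=F; simplify:
  drop 4 from [1, 4, -3] -> [1, -3]
  drop 4 from [4, 1, 3] -> [1, 3]
  drop 4 from [2, 4] -> [2]
  drop 4 from [1, 4] -> [1]
  satisfied 1 clause(s); 6 remain; assigned so far: [4]
unit clause [-2] forces x2=F; simplify:
  drop 2 from [2] -> [] (empty!)
  satisfied 2 clause(s); 4 remain; assigned so far: [2, 4]
CONFLICT (empty clause)

Answer: CONFLICT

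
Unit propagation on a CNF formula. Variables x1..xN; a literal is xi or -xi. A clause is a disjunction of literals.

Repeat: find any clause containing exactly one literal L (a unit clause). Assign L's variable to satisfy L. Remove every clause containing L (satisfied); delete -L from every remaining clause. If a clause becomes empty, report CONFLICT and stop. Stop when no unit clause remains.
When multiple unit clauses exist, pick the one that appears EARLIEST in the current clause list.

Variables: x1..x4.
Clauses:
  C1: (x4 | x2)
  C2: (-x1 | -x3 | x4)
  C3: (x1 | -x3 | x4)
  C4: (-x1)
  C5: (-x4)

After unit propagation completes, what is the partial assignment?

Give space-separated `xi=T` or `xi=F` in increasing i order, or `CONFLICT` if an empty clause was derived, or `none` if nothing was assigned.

Answer: x1=F x2=T x3=F x4=F

Derivation:
unit clause [-1] forces x1=F; simplify:
  drop 1 from [1, -3, 4] -> [-3, 4]
  satisfied 2 clause(s); 3 remain; assigned so far: [1]
unit clause [-4] forces x4=F; simplify:
  drop 4 from [4, 2] -> [2]
  drop 4 from [-3, 4] -> [-3]
  satisfied 1 clause(s); 2 remain; assigned so far: [1, 4]
unit clause [2] forces x2=T; simplify:
  satisfied 1 clause(s); 1 remain; assigned so far: [1, 2, 4]
unit clause [-3] forces x3=F; simplify:
  satisfied 1 clause(s); 0 remain; assigned so far: [1, 2, 3, 4]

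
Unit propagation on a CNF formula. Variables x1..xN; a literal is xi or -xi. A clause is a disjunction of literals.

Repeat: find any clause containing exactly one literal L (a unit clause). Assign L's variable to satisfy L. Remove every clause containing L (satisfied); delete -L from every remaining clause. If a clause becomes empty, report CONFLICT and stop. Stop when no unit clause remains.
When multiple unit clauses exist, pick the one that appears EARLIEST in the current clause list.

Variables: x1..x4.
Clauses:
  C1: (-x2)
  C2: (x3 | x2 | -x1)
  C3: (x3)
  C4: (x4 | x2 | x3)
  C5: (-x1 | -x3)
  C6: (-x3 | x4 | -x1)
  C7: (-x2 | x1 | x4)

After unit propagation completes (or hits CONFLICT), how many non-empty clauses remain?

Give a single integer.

unit clause [-2] forces x2=F; simplify:
  drop 2 from [3, 2, -1] -> [3, -1]
  drop 2 from [4, 2, 3] -> [4, 3]
  satisfied 2 clause(s); 5 remain; assigned so far: [2]
unit clause [3] forces x3=T; simplify:
  drop -3 from [-1, -3] -> [-1]
  drop -3 from [-3, 4, -1] -> [4, -1]
  satisfied 3 clause(s); 2 remain; assigned so far: [2, 3]
unit clause [-1] forces x1=F; simplify:
  satisfied 2 clause(s); 0 remain; assigned so far: [1, 2, 3]

Answer: 0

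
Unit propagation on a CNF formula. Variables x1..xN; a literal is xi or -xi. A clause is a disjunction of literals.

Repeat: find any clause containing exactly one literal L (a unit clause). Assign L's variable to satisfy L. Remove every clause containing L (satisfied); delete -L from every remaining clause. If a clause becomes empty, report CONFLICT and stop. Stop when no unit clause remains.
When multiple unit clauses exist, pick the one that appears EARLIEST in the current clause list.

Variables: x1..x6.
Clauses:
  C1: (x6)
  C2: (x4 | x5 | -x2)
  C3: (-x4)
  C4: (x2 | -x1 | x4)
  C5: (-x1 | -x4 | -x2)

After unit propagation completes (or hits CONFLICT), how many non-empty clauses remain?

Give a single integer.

Answer: 2

Derivation:
unit clause [6] forces x6=T; simplify:
  satisfied 1 clause(s); 4 remain; assigned so far: [6]
unit clause [-4] forces x4=F; simplify:
  drop 4 from [4, 5, -2] -> [5, -2]
  drop 4 from [2, -1, 4] -> [2, -1]
  satisfied 2 clause(s); 2 remain; assigned so far: [4, 6]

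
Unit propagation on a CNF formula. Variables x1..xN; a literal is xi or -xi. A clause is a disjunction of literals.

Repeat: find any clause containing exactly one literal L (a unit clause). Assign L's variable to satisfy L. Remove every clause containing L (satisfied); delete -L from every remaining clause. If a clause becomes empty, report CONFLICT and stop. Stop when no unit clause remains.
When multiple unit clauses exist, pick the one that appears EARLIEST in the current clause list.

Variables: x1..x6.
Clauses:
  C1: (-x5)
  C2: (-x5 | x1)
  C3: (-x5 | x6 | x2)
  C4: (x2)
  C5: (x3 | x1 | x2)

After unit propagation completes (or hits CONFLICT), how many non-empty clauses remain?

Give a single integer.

unit clause [-5] forces x5=F; simplify:
  satisfied 3 clause(s); 2 remain; assigned so far: [5]
unit clause [2] forces x2=T; simplify:
  satisfied 2 clause(s); 0 remain; assigned so far: [2, 5]

Answer: 0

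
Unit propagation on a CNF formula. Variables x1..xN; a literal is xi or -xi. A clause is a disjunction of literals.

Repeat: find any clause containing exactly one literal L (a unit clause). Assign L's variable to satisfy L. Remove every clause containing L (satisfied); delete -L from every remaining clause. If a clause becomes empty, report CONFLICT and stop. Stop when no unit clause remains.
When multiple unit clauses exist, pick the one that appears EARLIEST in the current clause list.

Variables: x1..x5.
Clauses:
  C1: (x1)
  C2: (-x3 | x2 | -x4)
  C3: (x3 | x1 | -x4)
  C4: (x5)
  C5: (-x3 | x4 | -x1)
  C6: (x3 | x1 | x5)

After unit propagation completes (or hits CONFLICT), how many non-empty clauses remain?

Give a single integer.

unit clause [1] forces x1=T; simplify:
  drop -1 from [-3, 4, -1] -> [-3, 4]
  satisfied 3 clause(s); 3 remain; assigned so far: [1]
unit clause [5] forces x5=T; simplify:
  satisfied 1 clause(s); 2 remain; assigned so far: [1, 5]

Answer: 2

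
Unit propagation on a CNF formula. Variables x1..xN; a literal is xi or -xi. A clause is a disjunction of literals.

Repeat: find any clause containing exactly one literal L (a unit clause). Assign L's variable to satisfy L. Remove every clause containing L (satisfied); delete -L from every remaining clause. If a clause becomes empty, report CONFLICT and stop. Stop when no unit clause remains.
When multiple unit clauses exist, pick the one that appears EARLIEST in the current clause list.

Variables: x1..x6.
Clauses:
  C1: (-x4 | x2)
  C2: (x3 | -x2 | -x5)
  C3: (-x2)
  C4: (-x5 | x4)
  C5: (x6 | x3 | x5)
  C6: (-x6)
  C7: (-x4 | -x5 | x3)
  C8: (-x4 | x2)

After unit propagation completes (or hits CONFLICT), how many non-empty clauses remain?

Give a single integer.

Answer: 0

Derivation:
unit clause [-2] forces x2=F; simplify:
  drop 2 from [-4, 2] -> [-4]
  drop 2 from [-4, 2] -> [-4]
  satisfied 2 clause(s); 6 remain; assigned so far: [2]
unit clause [-4] forces x4=F; simplify:
  drop 4 from [-5, 4] -> [-5]
  satisfied 3 clause(s); 3 remain; assigned so far: [2, 4]
unit clause [-5] forces x5=F; simplify:
  drop 5 from [6, 3, 5] -> [6, 3]
  satisfied 1 clause(s); 2 remain; assigned so far: [2, 4, 5]
unit clause [-6] forces x6=F; simplify:
  drop 6 from [6, 3] -> [3]
  satisfied 1 clause(s); 1 remain; assigned so far: [2, 4, 5, 6]
unit clause [3] forces x3=T; simplify:
  satisfied 1 clause(s); 0 remain; assigned so far: [2, 3, 4, 5, 6]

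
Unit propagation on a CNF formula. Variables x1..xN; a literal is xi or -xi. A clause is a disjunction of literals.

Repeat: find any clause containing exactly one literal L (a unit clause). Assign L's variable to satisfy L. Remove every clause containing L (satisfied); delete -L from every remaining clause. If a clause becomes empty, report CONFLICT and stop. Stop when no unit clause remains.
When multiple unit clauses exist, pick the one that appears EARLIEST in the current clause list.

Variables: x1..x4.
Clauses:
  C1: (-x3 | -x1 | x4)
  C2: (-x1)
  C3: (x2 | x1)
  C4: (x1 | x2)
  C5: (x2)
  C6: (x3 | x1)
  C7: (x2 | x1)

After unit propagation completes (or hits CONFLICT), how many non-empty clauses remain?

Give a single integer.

unit clause [-1] forces x1=F; simplify:
  drop 1 from [2, 1] -> [2]
  drop 1 from [1, 2] -> [2]
  drop 1 from [3, 1] -> [3]
  drop 1 from [2, 1] -> [2]
  satisfied 2 clause(s); 5 remain; assigned so far: [1]
unit clause [2] forces x2=T; simplify:
  satisfied 4 clause(s); 1 remain; assigned so far: [1, 2]
unit clause [3] forces x3=T; simplify:
  satisfied 1 clause(s); 0 remain; assigned so far: [1, 2, 3]

Answer: 0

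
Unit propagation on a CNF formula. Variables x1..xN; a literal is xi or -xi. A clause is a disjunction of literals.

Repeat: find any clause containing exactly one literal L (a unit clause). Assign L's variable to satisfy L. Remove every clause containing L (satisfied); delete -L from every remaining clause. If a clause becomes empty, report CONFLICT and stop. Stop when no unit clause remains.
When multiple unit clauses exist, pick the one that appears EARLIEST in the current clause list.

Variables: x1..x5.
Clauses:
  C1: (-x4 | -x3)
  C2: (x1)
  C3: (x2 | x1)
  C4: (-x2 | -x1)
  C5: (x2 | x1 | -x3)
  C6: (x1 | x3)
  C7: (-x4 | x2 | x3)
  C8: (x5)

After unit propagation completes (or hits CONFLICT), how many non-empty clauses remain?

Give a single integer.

unit clause [1] forces x1=T; simplify:
  drop -1 from [-2, -1] -> [-2]
  satisfied 4 clause(s); 4 remain; assigned so far: [1]
unit clause [-2] forces x2=F; simplify:
  drop 2 from [-4, 2, 3] -> [-4, 3]
  satisfied 1 clause(s); 3 remain; assigned so far: [1, 2]
unit clause [5] forces x5=T; simplify:
  satisfied 1 clause(s); 2 remain; assigned so far: [1, 2, 5]

Answer: 2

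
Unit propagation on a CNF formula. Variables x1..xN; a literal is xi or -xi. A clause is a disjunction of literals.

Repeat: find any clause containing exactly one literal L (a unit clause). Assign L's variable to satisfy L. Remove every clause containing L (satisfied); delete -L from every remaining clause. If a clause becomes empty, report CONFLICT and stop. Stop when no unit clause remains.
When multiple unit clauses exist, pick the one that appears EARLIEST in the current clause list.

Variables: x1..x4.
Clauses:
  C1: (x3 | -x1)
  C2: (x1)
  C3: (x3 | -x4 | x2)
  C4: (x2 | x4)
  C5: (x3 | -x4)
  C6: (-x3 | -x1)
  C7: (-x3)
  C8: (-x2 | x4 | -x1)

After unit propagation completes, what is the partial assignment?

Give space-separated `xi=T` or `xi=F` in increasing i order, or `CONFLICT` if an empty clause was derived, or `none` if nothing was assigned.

unit clause [1] forces x1=T; simplify:
  drop -1 from [3, -1] -> [3]
  drop -1 from [-3, -1] -> [-3]
  drop -1 from [-2, 4, -1] -> [-2, 4]
  satisfied 1 clause(s); 7 remain; assigned so far: [1]
unit clause [3] forces x3=T; simplify:
  drop -3 from [-3] -> [] (empty!)
  drop -3 from [-3] -> [] (empty!)
  satisfied 3 clause(s); 4 remain; assigned so far: [1, 3]
CONFLICT (empty clause)

Answer: CONFLICT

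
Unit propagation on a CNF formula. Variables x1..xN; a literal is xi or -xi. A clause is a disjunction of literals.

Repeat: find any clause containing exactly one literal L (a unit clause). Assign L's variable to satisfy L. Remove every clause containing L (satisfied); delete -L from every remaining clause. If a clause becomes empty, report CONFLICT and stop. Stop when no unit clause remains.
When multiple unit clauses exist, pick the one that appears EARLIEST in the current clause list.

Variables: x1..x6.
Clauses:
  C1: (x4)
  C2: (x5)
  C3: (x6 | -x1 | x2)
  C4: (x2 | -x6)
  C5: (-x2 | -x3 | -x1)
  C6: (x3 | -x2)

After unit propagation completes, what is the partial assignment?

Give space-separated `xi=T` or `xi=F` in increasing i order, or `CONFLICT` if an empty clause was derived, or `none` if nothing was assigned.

unit clause [4] forces x4=T; simplify:
  satisfied 1 clause(s); 5 remain; assigned so far: [4]
unit clause [5] forces x5=T; simplify:
  satisfied 1 clause(s); 4 remain; assigned so far: [4, 5]

Answer: x4=T x5=T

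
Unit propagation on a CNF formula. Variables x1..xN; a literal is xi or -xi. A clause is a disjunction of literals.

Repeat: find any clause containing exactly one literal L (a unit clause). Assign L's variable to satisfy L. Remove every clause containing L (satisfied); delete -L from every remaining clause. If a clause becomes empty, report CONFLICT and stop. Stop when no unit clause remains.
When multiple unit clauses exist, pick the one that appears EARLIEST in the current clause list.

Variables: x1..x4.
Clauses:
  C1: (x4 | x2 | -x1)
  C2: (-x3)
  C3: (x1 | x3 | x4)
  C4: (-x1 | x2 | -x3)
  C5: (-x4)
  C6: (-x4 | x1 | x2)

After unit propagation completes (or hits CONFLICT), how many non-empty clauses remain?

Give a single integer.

unit clause [-3] forces x3=F; simplify:
  drop 3 from [1, 3, 4] -> [1, 4]
  satisfied 2 clause(s); 4 remain; assigned so far: [3]
unit clause [-4] forces x4=F; simplify:
  drop 4 from [4, 2, -1] -> [2, -1]
  drop 4 from [1, 4] -> [1]
  satisfied 2 clause(s); 2 remain; assigned so far: [3, 4]
unit clause [1] forces x1=T; simplify:
  drop -1 from [2, -1] -> [2]
  satisfied 1 clause(s); 1 remain; assigned so far: [1, 3, 4]
unit clause [2] forces x2=T; simplify:
  satisfied 1 clause(s); 0 remain; assigned so far: [1, 2, 3, 4]

Answer: 0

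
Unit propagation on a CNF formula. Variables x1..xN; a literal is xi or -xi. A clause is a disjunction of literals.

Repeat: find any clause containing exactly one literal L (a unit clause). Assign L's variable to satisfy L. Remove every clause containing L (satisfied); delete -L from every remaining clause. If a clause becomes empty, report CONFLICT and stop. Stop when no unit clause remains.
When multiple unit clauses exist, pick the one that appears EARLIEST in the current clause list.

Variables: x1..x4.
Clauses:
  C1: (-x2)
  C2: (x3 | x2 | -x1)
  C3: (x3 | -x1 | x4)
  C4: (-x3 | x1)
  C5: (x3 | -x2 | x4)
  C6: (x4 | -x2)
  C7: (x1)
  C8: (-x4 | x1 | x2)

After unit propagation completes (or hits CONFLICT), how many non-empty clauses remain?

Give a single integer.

Answer: 0

Derivation:
unit clause [-2] forces x2=F; simplify:
  drop 2 from [3, 2, -1] -> [3, -1]
  drop 2 from [-4, 1, 2] -> [-4, 1]
  satisfied 3 clause(s); 5 remain; assigned so far: [2]
unit clause [1] forces x1=T; simplify:
  drop -1 from [3, -1] -> [3]
  drop -1 from [3, -1, 4] -> [3, 4]
  satisfied 3 clause(s); 2 remain; assigned so far: [1, 2]
unit clause [3] forces x3=T; simplify:
  satisfied 2 clause(s); 0 remain; assigned so far: [1, 2, 3]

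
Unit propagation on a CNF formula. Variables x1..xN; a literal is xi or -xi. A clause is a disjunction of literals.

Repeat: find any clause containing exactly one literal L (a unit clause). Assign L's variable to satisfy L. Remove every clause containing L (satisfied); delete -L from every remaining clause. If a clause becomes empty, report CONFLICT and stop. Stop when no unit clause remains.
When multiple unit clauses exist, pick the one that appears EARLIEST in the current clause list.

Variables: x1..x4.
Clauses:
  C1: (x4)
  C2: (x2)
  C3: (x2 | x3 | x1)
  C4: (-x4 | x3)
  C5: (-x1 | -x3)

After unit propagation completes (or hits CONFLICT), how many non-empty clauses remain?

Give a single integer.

Answer: 0

Derivation:
unit clause [4] forces x4=T; simplify:
  drop -4 from [-4, 3] -> [3]
  satisfied 1 clause(s); 4 remain; assigned so far: [4]
unit clause [2] forces x2=T; simplify:
  satisfied 2 clause(s); 2 remain; assigned so far: [2, 4]
unit clause [3] forces x3=T; simplify:
  drop -3 from [-1, -3] -> [-1]
  satisfied 1 clause(s); 1 remain; assigned so far: [2, 3, 4]
unit clause [-1] forces x1=F; simplify:
  satisfied 1 clause(s); 0 remain; assigned so far: [1, 2, 3, 4]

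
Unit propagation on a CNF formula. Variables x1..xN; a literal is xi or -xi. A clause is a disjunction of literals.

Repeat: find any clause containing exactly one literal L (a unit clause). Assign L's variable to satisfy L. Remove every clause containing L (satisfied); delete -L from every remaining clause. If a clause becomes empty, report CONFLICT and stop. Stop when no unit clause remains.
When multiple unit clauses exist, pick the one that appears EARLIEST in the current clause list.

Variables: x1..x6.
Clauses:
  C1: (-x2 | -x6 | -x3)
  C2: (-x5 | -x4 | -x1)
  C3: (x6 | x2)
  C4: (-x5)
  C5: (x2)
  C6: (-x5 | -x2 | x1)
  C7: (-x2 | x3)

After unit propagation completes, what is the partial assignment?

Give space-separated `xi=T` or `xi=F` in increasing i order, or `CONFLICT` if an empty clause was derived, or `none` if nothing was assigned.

Answer: x2=T x3=T x5=F x6=F

Derivation:
unit clause [-5] forces x5=F; simplify:
  satisfied 3 clause(s); 4 remain; assigned so far: [5]
unit clause [2] forces x2=T; simplify:
  drop -2 from [-2, -6, -3] -> [-6, -3]
  drop -2 from [-2, 3] -> [3]
  satisfied 2 clause(s); 2 remain; assigned so far: [2, 5]
unit clause [3] forces x3=T; simplify:
  drop -3 from [-6, -3] -> [-6]
  satisfied 1 clause(s); 1 remain; assigned so far: [2, 3, 5]
unit clause [-6] forces x6=F; simplify:
  satisfied 1 clause(s); 0 remain; assigned so far: [2, 3, 5, 6]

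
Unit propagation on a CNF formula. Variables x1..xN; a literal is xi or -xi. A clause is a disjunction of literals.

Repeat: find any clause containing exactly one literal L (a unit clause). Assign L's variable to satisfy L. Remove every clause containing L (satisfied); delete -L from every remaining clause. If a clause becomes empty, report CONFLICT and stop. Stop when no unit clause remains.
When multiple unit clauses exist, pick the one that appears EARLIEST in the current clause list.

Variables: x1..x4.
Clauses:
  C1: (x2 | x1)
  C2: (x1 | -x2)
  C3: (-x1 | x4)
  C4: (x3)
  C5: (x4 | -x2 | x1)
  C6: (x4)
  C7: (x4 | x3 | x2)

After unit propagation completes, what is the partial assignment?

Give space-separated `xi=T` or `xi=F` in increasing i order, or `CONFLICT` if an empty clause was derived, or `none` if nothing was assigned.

Answer: x3=T x4=T

Derivation:
unit clause [3] forces x3=T; simplify:
  satisfied 2 clause(s); 5 remain; assigned so far: [3]
unit clause [4] forces x4=T; simplify:
  satisfied 3 clause(s); 2 remain; assigned so far: [3, 4]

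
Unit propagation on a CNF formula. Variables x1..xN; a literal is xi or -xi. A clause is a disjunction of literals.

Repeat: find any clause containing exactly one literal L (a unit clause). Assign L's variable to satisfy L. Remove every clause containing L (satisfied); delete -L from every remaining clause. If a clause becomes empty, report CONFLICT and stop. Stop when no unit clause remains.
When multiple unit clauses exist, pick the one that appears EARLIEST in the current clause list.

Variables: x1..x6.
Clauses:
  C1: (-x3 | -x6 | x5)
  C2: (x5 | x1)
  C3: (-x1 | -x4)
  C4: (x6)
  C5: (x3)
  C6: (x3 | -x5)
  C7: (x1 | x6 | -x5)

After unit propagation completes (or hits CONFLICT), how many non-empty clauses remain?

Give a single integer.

Answer: 1

Derivation:
unit clause [6] forces x6=T; simplify:
  drop -6 from [-3, -6, 5] -> [-3, 5]
  satisfied 2 clause(s); 5 remain; assigned so far: [6]
unit clause [3] forces x3=T; simplify:
  drop -3 from [-3, 5] -> [5]
  satisfied 2 clause(s); 3 remain; assigned so far: [3, 6]
unit clause [5] forces x5=T; simplify:
  satisfied 2 clause(s); 1 remain; assigned so far: [3, 5, 6]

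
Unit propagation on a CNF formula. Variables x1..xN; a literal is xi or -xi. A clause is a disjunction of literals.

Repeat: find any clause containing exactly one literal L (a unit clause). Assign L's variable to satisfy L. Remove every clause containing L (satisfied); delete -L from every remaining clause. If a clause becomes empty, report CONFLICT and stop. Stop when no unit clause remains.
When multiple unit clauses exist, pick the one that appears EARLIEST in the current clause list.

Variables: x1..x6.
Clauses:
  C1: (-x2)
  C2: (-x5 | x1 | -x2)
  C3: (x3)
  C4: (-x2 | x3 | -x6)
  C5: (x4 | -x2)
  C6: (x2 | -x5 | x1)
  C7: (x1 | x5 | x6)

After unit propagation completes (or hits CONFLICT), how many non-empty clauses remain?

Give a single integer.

Answer: 2

Derivation:
unit clause [-2] forces x2=F; simplify:
  drop 2 from [2, -5, 1] -> [-5, 1]
  satisfied 4 clause(s); 3 remain; assigned so far: [2]
unit clause [3] forces x3=T; simplify:
  satisfied 1 clause(s); 2 remain; assigned so far: [2, 3]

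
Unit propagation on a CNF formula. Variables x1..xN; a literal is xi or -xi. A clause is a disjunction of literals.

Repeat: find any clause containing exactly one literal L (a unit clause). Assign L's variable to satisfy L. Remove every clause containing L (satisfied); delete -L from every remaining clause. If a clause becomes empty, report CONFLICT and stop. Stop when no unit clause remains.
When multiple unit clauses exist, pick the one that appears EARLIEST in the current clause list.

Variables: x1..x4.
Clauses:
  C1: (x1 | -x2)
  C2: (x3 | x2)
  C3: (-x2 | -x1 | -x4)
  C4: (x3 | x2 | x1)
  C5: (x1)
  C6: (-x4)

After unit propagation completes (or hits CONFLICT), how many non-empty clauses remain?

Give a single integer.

unit clause [1] forces x1=T; simplify:
  drop -1 from [-2, -1, -4] -> [-2, -4]
  satisfied 3 clause(s); 3 remain; assigned so far: [1]
unit clause [-4] forces x4=F; simplify:
  satisfied 2 clause(s); 1 remain; assigned so far: [1, 4]

Answer: 1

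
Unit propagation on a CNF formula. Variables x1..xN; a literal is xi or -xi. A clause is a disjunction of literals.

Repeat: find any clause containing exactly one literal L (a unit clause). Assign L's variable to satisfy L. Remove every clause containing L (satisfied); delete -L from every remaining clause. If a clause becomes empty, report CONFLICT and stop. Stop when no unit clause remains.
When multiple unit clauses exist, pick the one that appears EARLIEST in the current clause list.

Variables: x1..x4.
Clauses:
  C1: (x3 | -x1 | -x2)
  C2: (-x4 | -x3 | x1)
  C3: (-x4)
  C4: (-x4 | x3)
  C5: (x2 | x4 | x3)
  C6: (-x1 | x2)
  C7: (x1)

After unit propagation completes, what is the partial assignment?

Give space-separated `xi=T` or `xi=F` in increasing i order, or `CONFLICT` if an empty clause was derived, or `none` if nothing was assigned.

Answer: x1=T x2=T x3=T x4=F

Derivation:
unit clause [-4] forces x4=F; simplify:
  drop 4 from [2, 4, 3] -> [2, 3]
  satisfied 3 clause(s); 4 remain; assigned so far: [4]
unit clause [1] forces x1=T; simplify:
  drop -1 from [3, -1, -2] -> [3, -2]
  drop -1 from [-1, 2] -> [2]
  satisfied 1 clause(s); 3 remain; assigned so far: [1, 4]
unit clause [2] forces x2=T; simplify:
  drop -2 from [3, -2] -> [3]
  satisfied 2 clause(s); 1 remain; assigned so far: [1, 2, 4]
unit clause [3] forces x3=T; simplify:
  satisfied 1 clause(s); 0 remain; assigned so far: [1, 2, 3, 4]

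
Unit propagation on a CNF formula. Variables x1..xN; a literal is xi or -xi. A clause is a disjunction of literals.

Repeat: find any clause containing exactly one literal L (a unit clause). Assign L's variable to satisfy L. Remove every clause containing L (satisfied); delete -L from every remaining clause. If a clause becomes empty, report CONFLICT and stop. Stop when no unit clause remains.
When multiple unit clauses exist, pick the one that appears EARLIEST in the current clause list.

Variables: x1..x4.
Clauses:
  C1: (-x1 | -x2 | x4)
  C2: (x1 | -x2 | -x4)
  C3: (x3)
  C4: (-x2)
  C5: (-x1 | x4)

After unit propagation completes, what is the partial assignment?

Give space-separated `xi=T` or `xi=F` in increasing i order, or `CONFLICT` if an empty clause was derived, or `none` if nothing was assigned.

unit clause [3] forces x3=T; simplify:
  satisfied 1 clause(s); 4 remain; assigned so far: [3]
unit clause [-2] forces x2=F; simplify:
  satisfied 3 clause(s); 1 remain; assigned so far: [2, 3]

Answer: x2=F x3=T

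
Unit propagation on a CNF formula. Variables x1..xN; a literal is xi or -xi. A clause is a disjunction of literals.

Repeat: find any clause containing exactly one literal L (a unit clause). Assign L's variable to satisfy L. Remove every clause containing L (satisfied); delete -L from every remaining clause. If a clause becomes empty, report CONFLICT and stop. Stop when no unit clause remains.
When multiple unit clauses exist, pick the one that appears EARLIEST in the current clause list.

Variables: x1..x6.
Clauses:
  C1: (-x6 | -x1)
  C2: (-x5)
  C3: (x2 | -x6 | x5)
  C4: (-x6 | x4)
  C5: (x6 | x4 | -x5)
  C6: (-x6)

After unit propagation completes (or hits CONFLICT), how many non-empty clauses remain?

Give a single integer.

Answer: 0

Derivation:
unit clause [-5] forces x5=F; simplify:
  drop 5 from [2, -6, 5] -> [2, -6]
  satisfied 2 clause(s); 4 remain; assigned so far: [5]
unit clause [-6] forces x6=F; simplify:
  satisfied 4 clause(s); 0 remain; assigned so far: [5, 6]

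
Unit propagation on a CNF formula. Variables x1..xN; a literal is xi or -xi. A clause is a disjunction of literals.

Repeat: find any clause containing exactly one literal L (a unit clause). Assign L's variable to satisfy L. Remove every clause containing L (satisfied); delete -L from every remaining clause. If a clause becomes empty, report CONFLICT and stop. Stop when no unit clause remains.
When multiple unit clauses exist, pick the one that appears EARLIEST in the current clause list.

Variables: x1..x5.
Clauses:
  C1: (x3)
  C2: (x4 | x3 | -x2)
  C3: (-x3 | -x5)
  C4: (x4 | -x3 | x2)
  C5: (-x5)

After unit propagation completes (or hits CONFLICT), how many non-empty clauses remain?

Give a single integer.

Answer: 1

Derivation:
unit clause [3] forces x3=T; simplify:
  drop -3 from [-3, -5] -> [-5]
  drop -3 from [4, -3, 2] -> [4, 2]
  satisfied 2 clause(s); 3 remain; assigned so far: [3]
unit clause [-5] forces x5=F; simplify:
  satisfied 2 clause(s); 1 remain; assigned so far: [3, 5]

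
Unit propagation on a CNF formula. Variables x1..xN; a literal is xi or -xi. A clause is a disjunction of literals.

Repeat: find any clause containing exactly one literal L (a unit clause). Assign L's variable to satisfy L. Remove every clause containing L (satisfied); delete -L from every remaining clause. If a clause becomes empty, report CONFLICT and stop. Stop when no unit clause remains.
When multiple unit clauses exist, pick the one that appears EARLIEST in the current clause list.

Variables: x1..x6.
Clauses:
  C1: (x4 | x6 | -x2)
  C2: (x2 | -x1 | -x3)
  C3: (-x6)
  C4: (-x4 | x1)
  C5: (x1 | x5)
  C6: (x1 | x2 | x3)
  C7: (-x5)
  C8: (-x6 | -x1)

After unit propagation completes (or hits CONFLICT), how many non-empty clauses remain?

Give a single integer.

Answer: 2

Derivation:
unit clause [-6] forces x6=F; simplify:
  drop 6 from [4, 6, -2] -> [4, -2]
  satisfied 2 clause(s); 6 remain; assigned so far: [6]
unit clause [-5] forces x5=F; simplify:
  drop 5 from [1, 5] -> [1]
  satisfied 1 clause(s); 5 remain; assigned so far: [5, 6]
unit clause [1] forces x1=T; simplify:
  drop -1 from [2, -1, -3] -> [2, -3]
  satisfied 3 clause(s); 2 remain; assigned so far: [1, 5, 6]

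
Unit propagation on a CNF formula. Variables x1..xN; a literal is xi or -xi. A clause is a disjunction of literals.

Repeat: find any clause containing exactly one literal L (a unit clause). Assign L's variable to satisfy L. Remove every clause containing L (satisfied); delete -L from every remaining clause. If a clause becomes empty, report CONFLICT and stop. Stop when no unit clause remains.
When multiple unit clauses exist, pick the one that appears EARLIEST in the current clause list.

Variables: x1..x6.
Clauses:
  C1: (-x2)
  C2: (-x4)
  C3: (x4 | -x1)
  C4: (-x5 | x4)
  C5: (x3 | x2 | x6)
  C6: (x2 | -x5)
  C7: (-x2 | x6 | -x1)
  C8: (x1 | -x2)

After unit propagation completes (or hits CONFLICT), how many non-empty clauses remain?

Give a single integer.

unit clause [-2] forces x2=F; simplify:
  drop 2 from [3, 2, 6] -> [3, 6]
  drop 2 from [2, -5] -> [-5]
  satisfied 3 clause(s); 5 remain; assigned so far: [2]
unit clause [-4] forces x4=F; simplify:
  drop 4 from [4, -1] -> [-1]
  drop 4 from [-5, 4] -> [-5]
  satisfied 1 clause(s); 4 remain; assigned so far: [2, 4]
unit clause [-1] forces x1=F; simplify:
  satisfied 1 clause(s); 3 remain; assigned so far: [1, 2, 4]
unit clause [-5] forces x5=F; simplify:
  satisfied 2 clause(s); 1 remain; assigned so far: [1, 2, 4, 5]

Answer: 1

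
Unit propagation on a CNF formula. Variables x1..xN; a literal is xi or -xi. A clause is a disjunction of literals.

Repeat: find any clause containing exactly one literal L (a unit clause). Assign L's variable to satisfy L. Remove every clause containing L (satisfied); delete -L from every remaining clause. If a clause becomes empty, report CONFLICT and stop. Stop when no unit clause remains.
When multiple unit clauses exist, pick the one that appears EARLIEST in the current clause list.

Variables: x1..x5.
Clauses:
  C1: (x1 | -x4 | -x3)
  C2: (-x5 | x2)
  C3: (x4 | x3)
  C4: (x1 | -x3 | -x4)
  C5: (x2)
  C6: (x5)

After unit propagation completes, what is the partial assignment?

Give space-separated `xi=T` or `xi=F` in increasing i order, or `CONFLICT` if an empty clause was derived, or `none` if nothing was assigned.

Answer: x2=T x5=T

Derivation:
unit clause [2] forces x2=T; simplify:
  satisfied 2 clause(s); 4 remain; assigned so far: [2]
unit clause [5] forces x5=T; simplify:
  satisfied 1 clause(s); 3 remain; assigned so far: [2, 5]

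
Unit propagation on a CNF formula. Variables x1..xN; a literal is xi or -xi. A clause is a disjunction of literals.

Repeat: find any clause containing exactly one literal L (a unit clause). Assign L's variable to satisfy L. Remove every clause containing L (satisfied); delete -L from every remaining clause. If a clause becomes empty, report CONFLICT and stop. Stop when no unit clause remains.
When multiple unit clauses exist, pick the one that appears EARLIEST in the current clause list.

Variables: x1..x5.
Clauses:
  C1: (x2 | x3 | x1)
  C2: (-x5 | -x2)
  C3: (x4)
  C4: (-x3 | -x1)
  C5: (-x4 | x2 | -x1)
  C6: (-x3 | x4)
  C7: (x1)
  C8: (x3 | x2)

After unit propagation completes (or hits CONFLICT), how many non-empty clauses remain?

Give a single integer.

Answer: 0

Derivation:
unit clause [4] forces x4=T; simplify:
  drop -4 from [-4, 2, -1] -> [2, -1]
  satisfied 2 clause(s); 6 remain; assigned so far: [4]
unit clause [1] forces x1=T; simplify:
  drop -1 from [-3, -1] -> [-3]
  drop -1 from [2, -1] -> [2]
  satisfied 2 clause(s); 4 remain; assigned so far: [1, 4]
unit clause [-3] forces x3=F; simplify:
  drop 3 from [3, 2] -> [2]
  satisfied 1 clause(s); 3 remain; assigned so far: [1, 3, 4]
unit clause [2] forces x2=T; simplify:
  drop -2 from [-5, -2] -> [-5]
  satisfied 2 clause(s); 1 remain; assigned so far: [1, 2, 3, 4]
unit clause [-5] forces x5=F; simplify:
  satisfied 1 clause(s); 0 remain; assigned so far: [1, 2, 3, 4, 5]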